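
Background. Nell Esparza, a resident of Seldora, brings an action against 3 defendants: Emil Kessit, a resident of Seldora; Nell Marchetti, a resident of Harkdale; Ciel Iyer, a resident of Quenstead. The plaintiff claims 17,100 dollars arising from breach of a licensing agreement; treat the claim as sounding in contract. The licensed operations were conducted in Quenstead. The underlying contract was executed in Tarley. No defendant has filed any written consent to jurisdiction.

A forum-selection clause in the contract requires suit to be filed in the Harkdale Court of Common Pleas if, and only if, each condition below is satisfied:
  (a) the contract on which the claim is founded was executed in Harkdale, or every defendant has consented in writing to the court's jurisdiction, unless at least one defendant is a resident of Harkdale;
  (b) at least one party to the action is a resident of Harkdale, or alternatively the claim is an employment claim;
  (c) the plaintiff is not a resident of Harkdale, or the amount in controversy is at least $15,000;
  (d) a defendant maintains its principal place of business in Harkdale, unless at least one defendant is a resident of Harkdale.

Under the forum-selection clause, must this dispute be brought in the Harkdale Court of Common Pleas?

Yes

The Harkdale Court of Common Pleas:
  (a) The contract was executed in Tarley, not Harkdale; no such written consent has been filed — no alternative holds. However, Nell Marchetti resides in Harkdale, so the 'unless' proviso supplies this condition. Met.
  (b) Nell Marchetti resides in Harkdale, which satisfies one of the alternatives. Met.
  (c) The plaintiff resides in Seldora, which is not Harkdale, which satisfies one of the alternatives. Met.
  (d) No defendant is a corporation. The proviso rescues it, though: Nell Marchetti resides in Harkdale. Condition met.
  → The clause applies.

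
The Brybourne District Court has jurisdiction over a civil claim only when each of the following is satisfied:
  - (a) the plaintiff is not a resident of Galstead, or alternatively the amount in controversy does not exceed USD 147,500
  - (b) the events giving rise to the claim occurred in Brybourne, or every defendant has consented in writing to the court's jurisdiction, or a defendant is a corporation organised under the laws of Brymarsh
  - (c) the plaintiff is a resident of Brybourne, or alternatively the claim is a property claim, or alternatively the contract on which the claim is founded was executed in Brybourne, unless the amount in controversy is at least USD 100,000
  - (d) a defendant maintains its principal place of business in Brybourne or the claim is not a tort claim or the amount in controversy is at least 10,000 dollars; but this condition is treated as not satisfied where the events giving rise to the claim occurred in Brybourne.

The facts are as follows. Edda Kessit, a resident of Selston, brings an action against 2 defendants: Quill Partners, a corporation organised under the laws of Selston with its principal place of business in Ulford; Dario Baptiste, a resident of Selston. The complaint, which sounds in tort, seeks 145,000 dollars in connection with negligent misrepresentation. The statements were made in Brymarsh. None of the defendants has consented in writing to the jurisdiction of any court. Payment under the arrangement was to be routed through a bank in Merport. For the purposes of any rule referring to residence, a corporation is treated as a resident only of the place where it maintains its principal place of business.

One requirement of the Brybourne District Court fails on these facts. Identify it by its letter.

(b)

The Brybourne District Court:
  (a) The plaintiff resides in Selston, which is not Galstead, so one alternative holds. Met.
  (b) The operative events occurred in Brymarsh, not Brybourne; no such written consent has been filed; the corporate defendant(s) are organised in Selston, not Brymarsh — no alternative holds. Condition not met.
  (c) The plaintiff resides in Selston, not Brybourne; the claim is a tort claim, not a property claim; no contract (and hence no place of execution) is alleged — every alternative fails. However, the amount in controversy is USD 145,000, which meets the USD 100,000 floor, so the 'unless' proviso supplies this condition. Met.
  (d) The amount in controversy is USD 145,000, which meets the 10,000 dollars floor — that alternative is enough. The exception is not triggered, since the operative events occurred in Brymarsh, not Brybourne. Condition met.
Only condition (b) fails.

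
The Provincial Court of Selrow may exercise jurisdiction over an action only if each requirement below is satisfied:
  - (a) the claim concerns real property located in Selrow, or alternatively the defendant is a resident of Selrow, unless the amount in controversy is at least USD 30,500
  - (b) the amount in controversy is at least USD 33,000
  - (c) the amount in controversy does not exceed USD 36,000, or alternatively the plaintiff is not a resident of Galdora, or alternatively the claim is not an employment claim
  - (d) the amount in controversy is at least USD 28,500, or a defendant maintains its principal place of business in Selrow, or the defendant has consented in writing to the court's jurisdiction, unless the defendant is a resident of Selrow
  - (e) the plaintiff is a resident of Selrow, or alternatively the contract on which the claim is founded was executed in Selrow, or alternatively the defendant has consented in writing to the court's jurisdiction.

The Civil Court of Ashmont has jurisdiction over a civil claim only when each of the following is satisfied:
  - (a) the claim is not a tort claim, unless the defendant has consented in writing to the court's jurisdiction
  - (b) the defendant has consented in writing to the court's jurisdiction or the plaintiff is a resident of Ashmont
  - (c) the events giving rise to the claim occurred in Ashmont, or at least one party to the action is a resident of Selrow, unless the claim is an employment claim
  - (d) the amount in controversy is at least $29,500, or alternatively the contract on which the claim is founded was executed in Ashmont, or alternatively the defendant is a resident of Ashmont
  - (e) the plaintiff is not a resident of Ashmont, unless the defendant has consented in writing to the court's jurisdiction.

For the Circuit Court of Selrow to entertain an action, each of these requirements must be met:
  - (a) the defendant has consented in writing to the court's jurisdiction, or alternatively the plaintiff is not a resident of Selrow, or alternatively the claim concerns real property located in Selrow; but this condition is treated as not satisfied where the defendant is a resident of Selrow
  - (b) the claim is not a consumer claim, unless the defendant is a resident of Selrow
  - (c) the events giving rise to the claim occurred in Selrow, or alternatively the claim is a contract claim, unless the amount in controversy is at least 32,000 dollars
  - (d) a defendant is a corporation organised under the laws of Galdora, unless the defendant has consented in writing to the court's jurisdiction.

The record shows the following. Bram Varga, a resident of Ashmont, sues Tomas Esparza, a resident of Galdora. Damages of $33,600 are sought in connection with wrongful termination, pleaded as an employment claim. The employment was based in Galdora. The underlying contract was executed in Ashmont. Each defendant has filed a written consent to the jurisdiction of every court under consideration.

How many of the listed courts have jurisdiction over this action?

The Provincial Court of Selrow:
  (a) The claim does not concern real property; the defendant resides in Galdora, not Selrow — every alternative fails. But the amount in controversy is USD 33,600, which meets the USD 30,500 floor, and the 'unless' clause therefore excuses the requirement. Met.
  (b) The amount in controversy is 33,600 dollars, which meets the USD 33,000 floor. Condition met.
  (c) The amount in controversy is USD 33,600, within the 36,000 dollars ceiling, so one alternative holds. Met.
  (d) The amount in controversy is 33,600 dollars, which meets the USD 28,500 floor — that alternative is enough. Satisfied.
  (e) Every defendant has filed written consent — that alternative is enough. Condition met.
  → Jurisdiction lies.
The Civil Court of Ashmont:
  (a) The claim is an employment claim, not a tort claim. Condition met.
  (b) Every defendant has filed written consent — that alternative is enough. Satisfied.
  (c) The operative events occurred in Galdora, not Ashmont; no party resides in Selrow — none of the alternatives is met. But the claim is an employment claim, and the 'unless' clause therefore excuses the requirement. Condition met.
  (d) The amount in controversy is 33,600 dollars, which meets the $29,500 floor, so one alternative holds. Satisfied.
  (e) The plaintiff resides in Ashmont. But every defendant has filed written consent, and the 'unless' clause therefore excuses the requirement. Met.
  → Every requirement is satisfied — jurisdiction.
The Circuit Court of Selrow:
  (a) Every defendant has filed written consent, so one alternative holds. The exception is not triggered, since the defendant resides in Galdora, not Selrow. Satisfied.
  (b) The claim is an employment claim, not a consumer claim. Condition met.
  (c) The operative events occurred in Galdora, not Selrow; the claim is an employment claim, not a contract claim — no alternative holds. But the amount in controversy is 33,600 dollars, which meets the 32,000 dollars floor, and the 'unless' clause therefore excuses the requirement. Condition met.
  (d) No defendant is a corporation. However, every defendant has filed written consent, so the 'unless' proviso supplies this condition. Condition met.
  → The court has jurisdiction.
Courts with jurisdiction: the Provincial Court of Selrow, the Civil Court of Ashmont, the Circuit Court of Selrow — 3 in total.

3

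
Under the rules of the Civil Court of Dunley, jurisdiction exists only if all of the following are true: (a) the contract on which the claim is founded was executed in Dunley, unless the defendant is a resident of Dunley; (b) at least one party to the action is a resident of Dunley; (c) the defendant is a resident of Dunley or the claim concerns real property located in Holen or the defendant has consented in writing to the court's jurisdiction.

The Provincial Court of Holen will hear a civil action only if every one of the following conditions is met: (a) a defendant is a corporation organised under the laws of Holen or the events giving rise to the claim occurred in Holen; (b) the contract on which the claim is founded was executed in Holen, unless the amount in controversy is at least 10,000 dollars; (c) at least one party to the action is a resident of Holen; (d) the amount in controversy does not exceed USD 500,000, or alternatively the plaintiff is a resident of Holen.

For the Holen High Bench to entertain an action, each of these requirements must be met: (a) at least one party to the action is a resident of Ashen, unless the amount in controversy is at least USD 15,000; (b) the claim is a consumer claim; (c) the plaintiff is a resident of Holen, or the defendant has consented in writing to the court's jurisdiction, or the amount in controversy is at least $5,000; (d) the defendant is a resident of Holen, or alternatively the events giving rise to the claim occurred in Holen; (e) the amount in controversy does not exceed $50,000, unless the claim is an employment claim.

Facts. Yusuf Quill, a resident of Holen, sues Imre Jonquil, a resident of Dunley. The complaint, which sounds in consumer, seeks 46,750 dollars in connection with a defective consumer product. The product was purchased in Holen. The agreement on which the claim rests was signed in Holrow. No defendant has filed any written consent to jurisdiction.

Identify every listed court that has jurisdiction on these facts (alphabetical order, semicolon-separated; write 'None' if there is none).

The Civil Court of Dunley:
  (a) The contract was executed in Holrow, not Dunley. However, the defendant resides in Dunley, so the 'unless' proviso supplies this condition. Satisfied.
  (b) Imre Jonquil resides in Dunley. Met.
  (c) The defendant resides in Dunley, so one alternative holds. Met.
  → The court has jurisdiction.
The Provincial Court of Holen:
  (a) The operative events occurred in Holen, which satisfies one of the alternatives. Condition met.
  (b) The contract was executed in Holrow, not Holen. The proviso rescues it, though: the amount in controversy is $46,750, which meets the $10,000 floor. Met.
  (c) Yusuf Quill resides in Holen. Satisfied.
  (d) The amount in controversy is 46,750 dollars, within the 500,000 dollars ceiling — that alternative is enough. Condition met.
  → All conditions met; jurisdiction exists.
The Holen High Bench:
  (a) No party resides in Ashen. However, the amount in controversy is USD 46,750, which meets the USD 15,000 floor, so the 'unless' proviso supplies this condition. Met.
  (b) The claim is a consumer claim. Satisfied.
  (c) The plaintiff resides in Holen, so one alternative holds. Condition met.
  (d) The operative events occurred in Holen, so one alternative holds. Condition met.
  (e) The amount in controversy is $46,750, within the $50,000 ceiling. Condition met.
  → Jurisdiction lies.

the Civil Court of Dunley; the Holen High Bench; the Provincial Court of Holen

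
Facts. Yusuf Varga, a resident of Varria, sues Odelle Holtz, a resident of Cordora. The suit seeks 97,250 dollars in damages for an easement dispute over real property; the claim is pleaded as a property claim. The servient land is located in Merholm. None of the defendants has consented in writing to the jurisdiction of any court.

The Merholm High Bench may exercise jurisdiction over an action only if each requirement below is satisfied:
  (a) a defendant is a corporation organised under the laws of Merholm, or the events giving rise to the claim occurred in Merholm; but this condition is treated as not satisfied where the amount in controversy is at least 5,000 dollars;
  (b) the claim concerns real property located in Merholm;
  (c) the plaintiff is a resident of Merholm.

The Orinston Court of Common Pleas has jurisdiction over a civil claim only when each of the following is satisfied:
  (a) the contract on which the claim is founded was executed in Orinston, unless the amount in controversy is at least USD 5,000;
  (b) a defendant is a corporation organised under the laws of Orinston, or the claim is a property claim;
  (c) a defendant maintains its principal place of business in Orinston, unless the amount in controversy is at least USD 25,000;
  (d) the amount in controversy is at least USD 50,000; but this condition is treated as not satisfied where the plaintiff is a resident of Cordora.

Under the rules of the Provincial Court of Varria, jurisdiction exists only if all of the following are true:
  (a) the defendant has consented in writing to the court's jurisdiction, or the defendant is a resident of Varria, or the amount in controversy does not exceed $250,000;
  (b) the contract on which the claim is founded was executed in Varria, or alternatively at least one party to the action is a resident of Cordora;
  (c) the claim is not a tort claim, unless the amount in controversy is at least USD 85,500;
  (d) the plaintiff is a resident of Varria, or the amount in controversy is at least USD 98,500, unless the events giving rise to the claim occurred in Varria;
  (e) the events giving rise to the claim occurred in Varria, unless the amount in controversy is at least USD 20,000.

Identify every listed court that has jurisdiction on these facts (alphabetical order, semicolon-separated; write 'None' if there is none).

the Orinston Court of Common Pleas; the Provincial Court of Varria

The Merholm High Bench:
  (a) The operative events occurred in Merholm, which satisfies one of the alternatives. But the amount in controversy is USD 97,250, which meets the 5,000 dollars floor, triggering the carve-out and defeating this condition. Condition not met.
  (b) The property lies in Merholm. Met.
  (c) The plaintiff resides in Varria, not Merholm. Condition not met.
  → At least one condition fails; no jurisdiction.
The Orinston Court of Common Pleas:
  (a) No contract (and hence no place of execution) is alleged. But the amount in controversy is USD 97,250, which meets the USD 5,000 floor, and the 'unless' clause therefore excuses the requirement. Satisfied.
  (b) The claim is a property claim, so this disjunct is met. Met.
  (c) No defendant is a corporation. The proviso rescues it, though: the amount in controversy is $97,250, which meets the 25,000 dollars floor. Condition met.
  (d) The amount in controversy is USD 97,250, which meets the USD 50,000 floor. The carve-out does not apply: the plaintiff resides in Varria, not Cordora. Condition met.
  → Every requirement is satisfied — jurisdiction.
The Provincial Court of Varria:
  (a) The amount in controversy is 97,250 dollars, within the USD 250,000 ceiling, which satisfies one of the alternatives. Met.
  (b) Odelle Holtz resides in Cordora, so one alternative holds. Satisfied.
  (c) The claim is a property claim, not a tort claim. Met.
  (d) The plaintiff resides in Varria — that alternative is enough. Satisfied.
  (e) The operative events occurred in Merholm, not Varria. However, the amount in controversy is USD 97,250, which meets the 20,000 dollars floor, so the 'unless' proviso supplies this condition. Met.
  → Jurisdiction lies.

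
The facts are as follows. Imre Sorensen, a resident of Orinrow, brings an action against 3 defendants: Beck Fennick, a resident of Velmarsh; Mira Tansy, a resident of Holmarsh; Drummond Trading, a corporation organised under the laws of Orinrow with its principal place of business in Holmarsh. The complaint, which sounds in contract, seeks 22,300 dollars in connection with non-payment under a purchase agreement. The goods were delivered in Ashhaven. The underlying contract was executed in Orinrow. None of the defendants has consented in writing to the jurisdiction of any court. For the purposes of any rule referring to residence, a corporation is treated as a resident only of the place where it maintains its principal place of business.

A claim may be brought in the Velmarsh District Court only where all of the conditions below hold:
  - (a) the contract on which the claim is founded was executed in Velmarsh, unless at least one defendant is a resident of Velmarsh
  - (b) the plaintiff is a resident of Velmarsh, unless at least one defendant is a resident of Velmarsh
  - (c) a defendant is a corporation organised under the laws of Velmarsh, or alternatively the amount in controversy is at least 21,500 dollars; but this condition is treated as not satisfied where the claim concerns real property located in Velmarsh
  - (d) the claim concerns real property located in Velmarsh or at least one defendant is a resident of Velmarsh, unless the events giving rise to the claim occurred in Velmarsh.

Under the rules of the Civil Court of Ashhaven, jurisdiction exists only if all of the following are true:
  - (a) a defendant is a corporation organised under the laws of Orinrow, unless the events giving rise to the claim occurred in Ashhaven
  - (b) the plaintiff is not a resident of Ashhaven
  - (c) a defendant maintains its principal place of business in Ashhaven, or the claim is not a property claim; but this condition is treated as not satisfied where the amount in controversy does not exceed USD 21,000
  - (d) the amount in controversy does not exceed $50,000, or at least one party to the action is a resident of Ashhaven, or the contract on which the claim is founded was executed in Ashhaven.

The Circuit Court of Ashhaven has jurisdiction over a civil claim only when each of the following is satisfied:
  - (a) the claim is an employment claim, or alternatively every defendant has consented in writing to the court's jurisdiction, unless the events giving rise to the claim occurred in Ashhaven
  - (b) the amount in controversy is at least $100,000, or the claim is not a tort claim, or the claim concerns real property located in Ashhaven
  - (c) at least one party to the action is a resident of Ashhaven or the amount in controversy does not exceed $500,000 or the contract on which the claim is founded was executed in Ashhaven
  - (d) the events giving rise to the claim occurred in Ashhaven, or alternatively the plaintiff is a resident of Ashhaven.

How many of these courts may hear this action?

The Velmarsh District Court:
  (a) The contract was executed in Orinrow, not Velmarsh. However, Beck Fennick resides in Velmarsh, so the 'unless' proviso supplies this condition. Met.
  (b) The plaintiff resides in Orinrow, not Velmarsh. But Beck Fennick resides in Velmarsh, and the 'unless' clause therefore excuses the requirement. Satisfied.
  (c) The amount in controversy is $22,300, which meets the 21,500 dollars floor, which satisfies one of the alternatives. And the carve-out is inapplicable — the claim does not concern real property. Met.
  (d) Beck Fennick resides in Velmarsh, so this disjunct is met. Satisfied.
  → Jurisdiction lies.
The Civil Court of Ashhaven:
  (a) Drummond Trading is organised under the laws of Orinrow. Met.
  (b) The plaintiff resides in Orinrow, which is not Ashhaven. Met.
  (c) The claim is a contract claim, not a property claim — that alternative is enough. And the carve-out is inapplicable — the amount in controversy is USD 22,300, above the 21,000 dollars ceiling. Condition met.
  (d) The amount in controversy is 22,300 dollars, within the 50,000 dollars ceiling, which satisfies one of the alternatives. Met.
  → Every requirement is satisfied — jurisdiction.
The Circuit Court of Ashhaven:
  (a) The claim is a contract claim, not an employment claim; no such written consent has been filed — no alternative holds. However, the operative events occurred in Ashhaven, so the 'unless' proviso supplies this condition. Satisfied.
  (b) The claim is a contract claim, not a tort claim, so this disjunct is met. Met.
  (c) The amount in controversy is USD 22,300, within the 500,000 dollars ceiling, so one alternative holds. Met.
  (d) The operative events occurred in Ashhaven, so one alternative holds. Satisfied.
  → Every requirement is satisfied — jurisdiction.
Courts with jurisdiction: the Velmarsh District Court, the Civil Court of Ashhaven, the Circuit Court of Ashhaven — 3 in total.

3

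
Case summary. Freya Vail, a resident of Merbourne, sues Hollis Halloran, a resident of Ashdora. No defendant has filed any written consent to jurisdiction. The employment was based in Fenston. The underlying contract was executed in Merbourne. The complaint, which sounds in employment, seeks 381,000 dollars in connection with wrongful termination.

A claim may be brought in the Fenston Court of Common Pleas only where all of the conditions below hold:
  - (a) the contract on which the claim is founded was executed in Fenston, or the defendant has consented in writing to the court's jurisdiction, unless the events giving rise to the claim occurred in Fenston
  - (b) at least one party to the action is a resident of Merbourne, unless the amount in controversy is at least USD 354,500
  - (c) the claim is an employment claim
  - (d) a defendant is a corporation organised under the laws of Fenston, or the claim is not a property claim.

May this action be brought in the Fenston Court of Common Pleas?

Yes

The Fenston Court of Common Pleas:
  (a) The contract was executed in Merbourne, not Fenston; no such written consent has been filed — none of the alternatives is met. The proviso rescues it, though: the operative events occurred in Fenston. Condition met.
  (b) Freya Vail resides in Merbourne. Met.
  (c) The claim is an employment claim. Met.
  (d) The claim is an employment claim, not a property claim, which satisfies one of the alternatives. Met.
  → The court has jurisdiction.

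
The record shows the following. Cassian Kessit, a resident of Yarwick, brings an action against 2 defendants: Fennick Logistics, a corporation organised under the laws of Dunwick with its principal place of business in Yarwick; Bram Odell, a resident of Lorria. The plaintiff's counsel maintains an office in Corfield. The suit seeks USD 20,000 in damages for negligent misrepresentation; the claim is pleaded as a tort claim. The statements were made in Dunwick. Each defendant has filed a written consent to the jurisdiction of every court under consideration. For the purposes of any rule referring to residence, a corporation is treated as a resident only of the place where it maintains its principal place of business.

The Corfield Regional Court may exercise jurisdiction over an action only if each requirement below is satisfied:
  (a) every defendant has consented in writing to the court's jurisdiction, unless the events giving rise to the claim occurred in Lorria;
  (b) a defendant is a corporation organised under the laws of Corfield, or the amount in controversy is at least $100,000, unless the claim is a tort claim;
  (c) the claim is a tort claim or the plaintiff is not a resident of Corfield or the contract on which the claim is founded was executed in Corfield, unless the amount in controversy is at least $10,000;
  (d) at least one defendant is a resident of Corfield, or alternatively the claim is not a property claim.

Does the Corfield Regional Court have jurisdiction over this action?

Yes

The Corfield Regional Court:
  (a) Every defendant has filed written consent. Satisfied.
  (b) The corporate defendant(s) are organised in Dunwick, not Corfield; the amount in controversy is $20,000, below the 100,000 dollars floor — every alternative fails. But the claim is a tort claim, and the 'unless' clause therefore excuses the requirement. Condition met.
  (c) The claim is a tort claim, which satisfies one of the alternatives. Condition met.
  (d) The claim is a tort claim, not a property claim, which satisfies one of the alternatives. Condition met.
  → Jurisdiction lies.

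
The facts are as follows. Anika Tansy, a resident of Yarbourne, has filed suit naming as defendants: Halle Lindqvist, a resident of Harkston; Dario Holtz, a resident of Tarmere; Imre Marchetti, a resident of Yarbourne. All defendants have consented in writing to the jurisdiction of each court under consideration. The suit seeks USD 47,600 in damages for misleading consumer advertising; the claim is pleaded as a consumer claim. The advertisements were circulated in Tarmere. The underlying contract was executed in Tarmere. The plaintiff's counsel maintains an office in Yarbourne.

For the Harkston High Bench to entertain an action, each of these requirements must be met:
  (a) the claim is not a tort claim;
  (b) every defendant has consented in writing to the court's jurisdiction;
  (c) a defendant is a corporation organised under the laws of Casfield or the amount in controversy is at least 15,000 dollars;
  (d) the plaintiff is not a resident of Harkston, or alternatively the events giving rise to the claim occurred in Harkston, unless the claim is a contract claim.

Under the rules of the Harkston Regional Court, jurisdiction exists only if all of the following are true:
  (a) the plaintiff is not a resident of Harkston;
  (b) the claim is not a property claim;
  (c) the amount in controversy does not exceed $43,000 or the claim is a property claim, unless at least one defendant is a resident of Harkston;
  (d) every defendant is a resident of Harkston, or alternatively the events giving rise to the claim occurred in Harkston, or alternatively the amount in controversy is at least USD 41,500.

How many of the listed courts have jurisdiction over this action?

The Harkston High Bench:
  (a) The claim is a consumer claim, not a tort claim. Condition met.
  (b) Every defendant has filed written consent. Satisfied.
  (c) The amount in controversy is $47,600, which meets the $15,000 floor, which satisfies one of the alternatives. Condition met.
  (d) The plaintiff resides in Yarbourne, which is not Harkston — that alternative is enough. Satisfied.
  → All conditions met; jurisdiction exists.
The Harkston Regional Court:
  (a) The plaintiff resides in Yarbourne, which is not Harkston. Satisfied.
  (b) The claim is a consumer claim, not a property claim. Condition met.
  (c) The amount in controversy is 47,600 dollars, above the $43,000 ceiling; the claim is a consumer claim, not a property claim — none of the alternatives is met. But Halle Lindqvist resides in Harkston, and the 'unless' clause therefore excuses the requirement. Satisfied.
  (d) The amount in controversy is USD 47,600, which meets the USD 41,500 floor, so one alternative holds. Met.
  → The court has jurisdiction.
Courts with jurisdiction: the Harkston High Bench, the Harkston Regional Court — 2 in total.

2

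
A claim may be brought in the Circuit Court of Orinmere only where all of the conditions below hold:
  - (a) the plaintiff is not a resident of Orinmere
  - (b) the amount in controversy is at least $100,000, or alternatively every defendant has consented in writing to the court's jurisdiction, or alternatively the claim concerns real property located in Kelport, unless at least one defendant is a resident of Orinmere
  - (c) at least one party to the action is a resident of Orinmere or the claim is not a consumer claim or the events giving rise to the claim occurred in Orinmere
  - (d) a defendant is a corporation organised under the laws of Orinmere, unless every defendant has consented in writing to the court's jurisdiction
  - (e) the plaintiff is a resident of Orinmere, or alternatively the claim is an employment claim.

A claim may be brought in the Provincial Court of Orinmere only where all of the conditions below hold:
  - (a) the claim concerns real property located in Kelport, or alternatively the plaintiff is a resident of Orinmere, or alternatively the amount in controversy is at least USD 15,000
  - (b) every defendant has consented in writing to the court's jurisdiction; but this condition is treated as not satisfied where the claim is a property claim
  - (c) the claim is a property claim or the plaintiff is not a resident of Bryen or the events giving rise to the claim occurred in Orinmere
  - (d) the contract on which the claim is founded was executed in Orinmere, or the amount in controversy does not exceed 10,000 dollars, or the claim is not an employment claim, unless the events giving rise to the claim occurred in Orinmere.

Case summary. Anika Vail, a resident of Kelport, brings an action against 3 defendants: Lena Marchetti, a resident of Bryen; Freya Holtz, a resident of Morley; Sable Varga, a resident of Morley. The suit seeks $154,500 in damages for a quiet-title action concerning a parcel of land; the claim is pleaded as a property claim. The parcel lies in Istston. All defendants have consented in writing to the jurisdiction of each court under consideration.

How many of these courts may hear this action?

0

The Circuit Court of Orinmere:
  (a) The plaintiff resides in Kelport, which is not Orinmere. Condition met.
  (b) The amount in controversy is $154,500, which meets the 100,000 dollars floor, so one alternative holds. Satisfied.
  (c) The claim is a property claim, not a consumer claim — that alternative is enough. Satisfied.
  (d) No defendant is a corporation. However, every defendant has filed written consent, so the 'unless' proviso supplies this condition. Met.
  (e) The plaintiff resides in Kelport, not Orinmere; the claim is a property claim, not an employment claim — no alternative holds. Fails.
  → At least one condition fails; no jurisdiction.
The Provincial Court of Orinmere:
  (a) The amount in controversy is USD 154,500, which meets the USD 15,000 floor, so one alternative holds. Condition met.
  (b) Every defendant has filed written consent. However, the claim is a property claim, which falls within the stated exception and so defeats the condition. Fails.
  (c) The claim is a property claim, so this disjunct is met. Condition met.
  (d) The claim is a property claim, not an employment claim, which satisfies one of the alternatives. Condition met.
  → No jurisdiction.
No court satisfies all of its conditions.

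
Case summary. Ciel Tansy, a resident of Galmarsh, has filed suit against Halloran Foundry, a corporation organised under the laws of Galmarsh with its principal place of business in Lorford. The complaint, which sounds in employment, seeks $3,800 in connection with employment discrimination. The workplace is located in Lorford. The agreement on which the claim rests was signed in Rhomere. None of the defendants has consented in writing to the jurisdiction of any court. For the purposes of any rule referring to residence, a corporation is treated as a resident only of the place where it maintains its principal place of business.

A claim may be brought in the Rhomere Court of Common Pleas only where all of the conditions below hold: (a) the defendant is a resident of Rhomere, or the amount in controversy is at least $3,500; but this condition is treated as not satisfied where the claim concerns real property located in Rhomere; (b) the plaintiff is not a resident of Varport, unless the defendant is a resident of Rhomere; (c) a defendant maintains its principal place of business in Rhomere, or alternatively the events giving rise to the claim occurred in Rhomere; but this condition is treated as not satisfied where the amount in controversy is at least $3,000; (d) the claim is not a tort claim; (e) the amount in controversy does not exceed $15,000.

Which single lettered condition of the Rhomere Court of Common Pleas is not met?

The Rhomere Court of Common Pleas:
  (a) The amount in controversy is 3,800 dollars, which meets the 3,500 dollars floor, which satisfies one of the alternatives. And the carve-out is inapplicable — the claim does not concern real property. Met.
  (b) The plaintiff resides in Galmarsh, which is not Varport. Satisfied.
  (c) The corporate defendant(s) have their principal place of business in Lorford, not Rhomere; the operative events occurred in Lorford, not Rhomere — no alternative holds. Not satisfied.
  (d) The claim is an employment claim, not a tort claim. Satisfied.
  (e) The amount in controversy is 3,800 dollars, within the 15,000 dollars ceiling. Satisfied.
Only condition (c) fails.

(c)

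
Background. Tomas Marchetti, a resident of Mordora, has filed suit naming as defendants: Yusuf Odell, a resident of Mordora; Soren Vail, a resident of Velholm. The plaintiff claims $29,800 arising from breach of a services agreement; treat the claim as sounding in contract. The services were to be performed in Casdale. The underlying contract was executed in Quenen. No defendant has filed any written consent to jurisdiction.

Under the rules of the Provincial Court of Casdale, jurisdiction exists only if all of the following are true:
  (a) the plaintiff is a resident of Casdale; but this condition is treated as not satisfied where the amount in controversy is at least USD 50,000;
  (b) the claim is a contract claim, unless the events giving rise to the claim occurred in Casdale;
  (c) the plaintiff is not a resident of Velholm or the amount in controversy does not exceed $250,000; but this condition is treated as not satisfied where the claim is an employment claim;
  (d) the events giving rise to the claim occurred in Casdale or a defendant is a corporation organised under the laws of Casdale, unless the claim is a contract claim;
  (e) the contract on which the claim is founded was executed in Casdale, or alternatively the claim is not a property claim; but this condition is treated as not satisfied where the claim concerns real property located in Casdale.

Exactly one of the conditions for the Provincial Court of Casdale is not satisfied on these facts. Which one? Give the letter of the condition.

(a)

The Provincial Court of Casdale:
  (a) The plaintiff resides in Mordora, not Casdale. Fails.
  (b) The claim is a contract claim. Condition met.
  (c) The plaintiff resides in Mordora, which is not Velholm, which satisfies one of the alternatives. The carve-out does not apply: the claim is a contract claim, not an employment claim. Satisfied.
  (d) The operative events occurred in Casdale, so one alternative holds. Condition met.
  (e) The claim is a contract claim, not a property claim, which satisfies one of the alternatives. The carve-out does not apply: the claim does not concern real property. Satisfied.
Only condition (a) fails.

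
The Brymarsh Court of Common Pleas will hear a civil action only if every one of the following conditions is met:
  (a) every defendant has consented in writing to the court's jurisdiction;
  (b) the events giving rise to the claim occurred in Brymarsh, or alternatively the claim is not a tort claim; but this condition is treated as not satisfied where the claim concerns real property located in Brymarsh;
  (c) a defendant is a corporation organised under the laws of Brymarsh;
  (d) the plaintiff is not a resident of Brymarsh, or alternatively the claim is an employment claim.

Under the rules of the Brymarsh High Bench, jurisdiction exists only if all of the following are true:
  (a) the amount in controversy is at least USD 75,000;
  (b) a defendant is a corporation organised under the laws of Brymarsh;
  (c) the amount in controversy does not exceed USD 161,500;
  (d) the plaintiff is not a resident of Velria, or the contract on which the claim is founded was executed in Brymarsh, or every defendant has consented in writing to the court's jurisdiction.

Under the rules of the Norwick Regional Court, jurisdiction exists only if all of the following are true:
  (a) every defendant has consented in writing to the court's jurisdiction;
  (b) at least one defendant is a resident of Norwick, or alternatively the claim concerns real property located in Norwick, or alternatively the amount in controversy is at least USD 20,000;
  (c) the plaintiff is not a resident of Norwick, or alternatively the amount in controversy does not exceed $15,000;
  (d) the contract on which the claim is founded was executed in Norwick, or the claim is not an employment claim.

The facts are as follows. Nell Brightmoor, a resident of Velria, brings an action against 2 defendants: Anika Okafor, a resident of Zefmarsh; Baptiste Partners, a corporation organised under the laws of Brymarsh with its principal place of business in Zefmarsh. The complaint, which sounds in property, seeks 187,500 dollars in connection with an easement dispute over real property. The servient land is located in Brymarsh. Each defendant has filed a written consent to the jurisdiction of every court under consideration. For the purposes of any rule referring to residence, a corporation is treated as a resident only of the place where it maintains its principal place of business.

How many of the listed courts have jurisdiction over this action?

1

The Brymarsh Court of Common Pleas:
  (a) Every defendant has filed written consent. Satisfied.
  (b) The operative events occurred in Brymarsh, which satisfies one of the alternatives. But the property lies in Brymarsh, triggering the carve-out and defeating this condition. Condition not met.
  (c) Baptiste Partners is organised under the laws of Brymarsh. Condition met.
  (d) The plaintiff resides in Velria, which is not Brymarsh, so one alternative holds. Met.
  → The court lacks jurisdiction.
The Brymarsh High Bench:
  (a) The amount in controversy is 187,500 dollars, which meets the USD 75,000 floor. Satisfied.
  (b) Baptiste Partners is organised under the laws of Brymarsh. Satisfied.
  (c) The amount in controversy is $187,500, above the USD 161,500 ceiling. Not satisfied.
  (d) Every defendant has filed written consent, which satisfies one of the alternatives. Condition met.
  → At least one condition fails; no jurisdiction.
The Norwick Regional Court:
  (a) Every defendant has filed written consent. Condition met.
  (b) The amount in controversy is USD 187,500, which meets the USD 20,000 floor, so one alternative holds. Condition met.
  (c) The plaintiff resides in Velria, which is not Norwick, so this disjunct is met. Condition met.
  (d) The claim is a property claim, not an employment claim, which satisfies one of the alternatives. Condition met.
  → The court has jurisdiction.
Courts with jurisdiction: the Norwick Regional Court — 1 in total.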